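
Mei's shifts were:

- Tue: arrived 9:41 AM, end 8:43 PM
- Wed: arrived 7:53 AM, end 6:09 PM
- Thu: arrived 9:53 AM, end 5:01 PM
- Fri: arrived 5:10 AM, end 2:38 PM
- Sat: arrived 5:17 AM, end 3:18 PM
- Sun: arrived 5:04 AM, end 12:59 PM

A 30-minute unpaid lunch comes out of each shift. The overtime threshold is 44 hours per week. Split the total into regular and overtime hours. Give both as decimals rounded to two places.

Tue: 9:41 AM–8:43 PM = 11 h 2 min; less 30 min break → 10 h 32 min
Wed: 7:53 AM–6:09 PM = 10 h 16 min; less 30 min break → 9 h 46 min
Thu: 9:53 AM–5:01 PM = 7 h 8 min; less 30 min break → 6 h 38 min
Fri: 5:10 AM–2:38 PM = 9 h 28 min; less 30 min break → 8 h 58 min
Sat: 5:17 AM–3:18 PM = 10 h 1 min; less 30 min break → 9 h 31 min
Sun: 5:04 AM–12:59 PM = 7 h 55 min; less 30 min break → 7 h 25 min
Total worked: 52 h 50 min = 52.83 h.
Threshold 44 h → overtime 8 h 50 min, regular 44 h 0 min.

Regular 44.00 hours, overtime 8.83 hours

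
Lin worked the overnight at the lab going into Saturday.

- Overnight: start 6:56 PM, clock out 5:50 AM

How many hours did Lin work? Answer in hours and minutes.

Overnight: 6:56 PM → midnight = 5 h 4 min; midnight → 5:50 AM = 5 h 50 min; span 10 h 54 min

10 h 54 min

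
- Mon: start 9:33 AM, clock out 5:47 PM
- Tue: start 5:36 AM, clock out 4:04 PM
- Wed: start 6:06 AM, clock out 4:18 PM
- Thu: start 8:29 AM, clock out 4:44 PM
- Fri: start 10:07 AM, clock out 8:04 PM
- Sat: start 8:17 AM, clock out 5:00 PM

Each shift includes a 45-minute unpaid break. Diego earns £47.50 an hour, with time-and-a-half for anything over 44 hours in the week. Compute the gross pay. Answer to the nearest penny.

£2611.31

Mon: 9:33 AM–5:47 PM = 8 h 14 min; less 45 min break → 7 h 29 min
Tue: 5:36 AM–4:04 PM = 10 h 28 min; less 45 min break → 9 h 43 min
Wed: 6:06 AM–4:18 PM = 10 h 12 min; less 45 min break → 9 h 27 min
Thu: 8:29 AM–4:44 PM = 8 h 15 min; less 45 min break → 7 h 30 min
Fri: 10:07 AM–8:04 PM = 9 h 57 min; less 45 min break → 9 h 12 min
Sat: 8:17 AM–5:00 PM = 8 h 43 min; less 45 min break → 7 h 58 min
Total worked: 51 h 19 min = 3079 min.
Regular 44 h 0 min = 2640 min at £47.50/h; overtime 7 h 19 min = 439 min at £71.25/h.
Pay = (2640 × £47.50 + 439 × £71.25) ÷ 60 = £2611.31.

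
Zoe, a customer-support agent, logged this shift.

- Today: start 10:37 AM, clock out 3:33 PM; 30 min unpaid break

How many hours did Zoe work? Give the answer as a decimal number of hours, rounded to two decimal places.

4.43 hours

Today: 10:37 AM–3:33 PM = 4 h 56 min; less 30 min break → 4 h 26 min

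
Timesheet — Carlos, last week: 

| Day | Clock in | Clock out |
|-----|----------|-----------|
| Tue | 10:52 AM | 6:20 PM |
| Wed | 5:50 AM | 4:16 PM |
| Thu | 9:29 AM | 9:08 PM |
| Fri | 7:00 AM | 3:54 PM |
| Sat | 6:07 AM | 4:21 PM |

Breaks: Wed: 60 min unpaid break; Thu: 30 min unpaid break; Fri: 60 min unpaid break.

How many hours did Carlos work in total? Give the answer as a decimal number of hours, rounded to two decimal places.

Tue: 10:52 AM–6:20 PM = 7 h 28 min
Wed: 5:50 AM–4:16 PM = 10 h 26 min; less 60 min break → 9 h 26 min
Thu: 9:29 AM–9:08 PM = 11 h 39 min; less 30 min break → 11 h 9 min
Fri: 7:00 AM–3:54 PM = 8 h 54 min; less 60 min break → 7 h 54 min
Sat: 6:07 AM–4:21 PM = 10 h 14 min
Total: 7 h 28 min + 9 h 26 min + 11 h 9 min + 7 h 54 min + 10 h 14 min = 46 h 11 min.

46.18 hours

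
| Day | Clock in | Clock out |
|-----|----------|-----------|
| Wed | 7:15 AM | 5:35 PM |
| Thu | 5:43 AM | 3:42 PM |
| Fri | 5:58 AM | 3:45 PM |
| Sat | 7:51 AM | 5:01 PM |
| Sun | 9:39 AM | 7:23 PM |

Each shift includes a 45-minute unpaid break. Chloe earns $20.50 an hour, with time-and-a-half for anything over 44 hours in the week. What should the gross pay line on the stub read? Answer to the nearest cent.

$940.44

Wed: 7:15 AM–5:35 PM = 10 h 20 min; less 45 min break → 9 h 35 min
Thu: 5:43 AM–3:42 PM = 9 h 59 min; less 45 min break → 9 h 14 min
Fri: 5:58 AM–3:45 PM = 9 h 47 min; less 45 min break → 9 h 2 min
Sat: 7:51 AM–5:01 PM = 9 h 10 min; less 45 min break → 8 h 25 min
Sun: 9:39 AM–7:23 PM = 9 h 44 min; less 45 min break → 8 h 59 min
Total worked: 45 h 15 min = 2715 min.
Regular 44 h 0 min = 2640 min at $20.50/h; overtime 1 h 15 min = 75 min at $30.75/h.
Pay = (2640 × $20.50 + 75 × $30.75) ÷ 60 = $940.44.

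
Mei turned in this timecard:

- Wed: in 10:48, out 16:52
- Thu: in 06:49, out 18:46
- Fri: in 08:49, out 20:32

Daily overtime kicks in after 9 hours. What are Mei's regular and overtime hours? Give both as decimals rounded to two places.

Regular 24.07 hours, overtime 5.67 hours

Wed: 10:48–16:52 = 6 h 4 min
Thu: 06:49–18:46 = 11 h 57 min
Fri: 08:49–20:32 = 11 h 43 min
Wed reg 6 h 4 min / OT 0 h 0 min; Thu reg 9 h 0 min / OT 2 h 57 min; Fri reg 9 h 0 min / OT 2 h 43 min.
Totals: regular 24 h 4 min, overtime 5 h 40 min.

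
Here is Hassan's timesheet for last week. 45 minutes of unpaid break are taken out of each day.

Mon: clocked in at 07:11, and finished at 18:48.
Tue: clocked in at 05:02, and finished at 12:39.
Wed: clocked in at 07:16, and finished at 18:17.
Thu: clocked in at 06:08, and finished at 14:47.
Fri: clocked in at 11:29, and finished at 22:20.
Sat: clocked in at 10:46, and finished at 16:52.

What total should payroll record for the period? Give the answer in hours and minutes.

51 h 21 min

Mon: 07:11–18:48 = 11 h 37 min; less 45 min break → 10 h 52 min
Tue: 05:02–12:39 = 7 h 37 min; less 45 min break → 6 h 52 min
Wed: 07:16–18:17 = 11 h 1 min; less 45 min break → 10 h 16 min
Thu: 06:08–14:47 = 8 h 39 min; less 45 min break → 7 h 54 min
Fri: 11:29–22:20 = 10 h 51 min; less 45 min break → 10 h 6 min
Sat: 10:46–16:52 = 6 h 6 min; less 45 min break → 5 h 21 min
Total: 10 h 52 min + 6 h 52 min + 10 h 16 min + 7 h 54 min + 10 h 6 min + 5 h 21 min = 51 h 21 min.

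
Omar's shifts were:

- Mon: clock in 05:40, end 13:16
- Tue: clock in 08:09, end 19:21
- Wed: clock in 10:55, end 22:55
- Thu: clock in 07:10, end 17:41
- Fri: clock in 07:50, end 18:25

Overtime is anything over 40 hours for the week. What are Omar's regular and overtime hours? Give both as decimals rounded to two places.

Regular 40.00 hours, overtime 11.90 hours

Mon: 05:40–13:16 = 7 h 36 min
Tue: 08:09–19:21 = 11 h 12 min
Wed: 10:55–22:55 = 12 h 0 min
Thu: 07:10–17:41 = 10 h 31 min
Fri: 07:50–18:25 = 10 h 35 min
Total worked: 51 h 54 min = 51.90 h.
Threshold 40 h → overtime 11 h 54 min, regular 40 h 0 min.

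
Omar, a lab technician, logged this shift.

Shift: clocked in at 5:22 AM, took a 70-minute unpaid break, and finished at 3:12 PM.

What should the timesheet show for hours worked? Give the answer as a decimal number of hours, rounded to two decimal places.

8.67 hours

Shift: 5:22 AM–3:12 PM = 9 h 50 min; less 70 min break → 8 h 40 min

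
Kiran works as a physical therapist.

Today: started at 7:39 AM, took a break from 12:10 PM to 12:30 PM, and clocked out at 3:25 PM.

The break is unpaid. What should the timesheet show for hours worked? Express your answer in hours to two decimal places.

Today: 7:39 AM–3:25 PM = 7 h 46 min; less 20 min break → 7 h 26 min

7.43 hours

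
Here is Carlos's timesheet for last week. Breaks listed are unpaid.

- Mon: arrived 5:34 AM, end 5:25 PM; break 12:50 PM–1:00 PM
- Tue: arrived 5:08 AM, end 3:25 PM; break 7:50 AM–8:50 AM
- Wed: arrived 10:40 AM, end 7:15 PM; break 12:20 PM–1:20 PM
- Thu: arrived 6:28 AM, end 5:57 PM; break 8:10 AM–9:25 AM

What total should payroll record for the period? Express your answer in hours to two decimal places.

38.78 hours

Mon: 5:34 AM–5:25 PM = 11 h 51 min; less 10 min break → 11 h 41 min
Tue: 5:08 AM–3:25 PM = 10 h 17 min; less 60 min break → 9 h 17 min
Wed: 10:40 AM–7:15 PM = 8 h 35 min; less 60 min break → 7 h 35 min
Thu: 6:28 AM–5:57 PM = 11 h 29 min; less 75 min break → 10 h 14 min
Total: 11 h 41 min + 9 h 17 min + 7 h 35 min + 10 h 14 min = 38 h 47 min.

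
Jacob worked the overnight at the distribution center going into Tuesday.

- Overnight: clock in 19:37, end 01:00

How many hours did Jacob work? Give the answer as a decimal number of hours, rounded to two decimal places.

Overnight: 19:37 → midnight = 4 h 23 min; midnight → 01:00 = 1 h 0 min; span 5 h 23 min

5.38 hours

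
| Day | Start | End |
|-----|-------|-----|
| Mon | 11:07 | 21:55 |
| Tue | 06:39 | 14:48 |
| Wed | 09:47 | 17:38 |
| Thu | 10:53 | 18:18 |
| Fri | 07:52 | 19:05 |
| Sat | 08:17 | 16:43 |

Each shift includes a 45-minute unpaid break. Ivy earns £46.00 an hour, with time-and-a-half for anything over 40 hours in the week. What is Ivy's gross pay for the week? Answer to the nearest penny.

£2486.30

Mon: 11:07–21:55 = 10 h 48 min; less 45 min break → 10 h 3 min
Tue: 06:39–14:48 = 8 h 9 min; less 45 min break → 7 h 24 min
Wed: 09:47–17:38 = 7 h 51 min; less 45 min break → 7 h 6 min
Thu: 10:53–18:18 = 7 h 25 min; less 45 min break → 6 h 40 min
Fri: 07:52–19:05 = 11 h 13 min; less 45 min break → 10 h 28 min
Sat: 08:17–16:43 = 8 h 26 min; less 45 min break → 7 h 41 min
Total worked: 49 h 22 min = 2962 min.
Regular 40 h 0 min = 2400 min at £46.00/h; overtime 9 h 22 min = 562 min at £69.00/h.
Pay = (2400 × £46.00 + 562 × £69.00) ÷ 60 = £2486.30.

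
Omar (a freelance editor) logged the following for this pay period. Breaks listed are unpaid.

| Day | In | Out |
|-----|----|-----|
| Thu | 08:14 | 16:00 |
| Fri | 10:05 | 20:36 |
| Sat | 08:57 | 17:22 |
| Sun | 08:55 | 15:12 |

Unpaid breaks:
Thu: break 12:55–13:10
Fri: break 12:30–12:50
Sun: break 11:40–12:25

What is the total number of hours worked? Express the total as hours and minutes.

Thu: 08:14–16:00 = 7 h 46 min; less 15 min break → 7 h 31 min
Fri: 10:05–20:36 = 10 h 31 min; less 20 min break → 10 h 11 min
Sat: 08:57–17:22 = 8 h 25 min
Sun: 08:55–15:12 = 6 h 17 min; less 45 min break → 5 h 32 min
Total: 7 h 31 min + 10 h 11 min + 8 h 25 min + 5 h 32 min = 31 h 39 min.

31 h 39 min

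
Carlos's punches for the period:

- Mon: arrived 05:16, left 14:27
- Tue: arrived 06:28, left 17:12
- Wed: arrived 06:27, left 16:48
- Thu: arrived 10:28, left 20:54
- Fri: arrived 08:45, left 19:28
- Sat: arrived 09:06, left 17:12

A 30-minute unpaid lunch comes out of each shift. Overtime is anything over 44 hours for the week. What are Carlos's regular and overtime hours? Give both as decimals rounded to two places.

Regular 44.00 hours, overtime 12.52 hours

Mon: 05:16–14:27 = 9 h 11 min; less 30 min break → 8 h 41 min
Tue: 06:28–17:12 = 10 h 44 min; less 30 min break → 10 h 14 min
Wed: 06:27–16:48 = 10 h 21 min; less 30 min break → 9 h 51 min
Thu: 10:28–20:54 = 10 h 26 min; less 30 min break → 9 h 56 min
Fri: 08:45–19:28 = 10 h 43 min; less 30 min break → 10 h 13 min
Sat: 09:06–17:12 = 8 h 6 min; less 30 min break → 7 h 36 min
Total worked: 56 h 31 min = 56.52 h.
Threshold 44 h → overtime 12 h 31 min, regular 44 h 0 min.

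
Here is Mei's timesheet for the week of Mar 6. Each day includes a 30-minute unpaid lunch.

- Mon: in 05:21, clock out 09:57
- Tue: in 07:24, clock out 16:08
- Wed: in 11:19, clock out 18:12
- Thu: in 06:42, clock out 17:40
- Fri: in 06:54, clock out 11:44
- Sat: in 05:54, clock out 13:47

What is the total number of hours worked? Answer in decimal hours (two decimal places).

Mon: 05:21–09:57 = 4 h 36 min; less 30 min break → 4 h 6 min
Tue: 07:24–16:08 = 8 h 44 min; less 30 min break → 8 h 14 min
Wed: 11:19–18:12 = 6 h 53 min; less 30 min break → 6 h 23 min
Thu: 06:42–17:40 = 10 h 58 min; less 30 min break → 10 h 28 min
Fri: 06:54–11:44 = 4 h 50 min; less 30 min break → 4 h 20 min
Sat: 05:54–13:47 = 7 h 53 min; less 30 min break → 7 h 23 min
Total: 4 h 6 min + 8 h 14 min + 6 h 23 min + 10 h 28 min + 4 h 20 min + 7 h 23 min = 40 h 54 min.

40.90 hours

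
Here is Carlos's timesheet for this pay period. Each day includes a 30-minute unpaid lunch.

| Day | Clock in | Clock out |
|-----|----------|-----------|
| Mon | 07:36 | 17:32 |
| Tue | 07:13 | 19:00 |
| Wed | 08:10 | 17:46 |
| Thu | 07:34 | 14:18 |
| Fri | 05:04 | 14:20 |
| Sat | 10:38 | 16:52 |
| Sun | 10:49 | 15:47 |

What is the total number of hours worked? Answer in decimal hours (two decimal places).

Mon: 07:36–17:32 = 9 h 56 min; less 30 min break → 9 h 26 min
Tue: 07:13–19:00 = 11 h 47 min; less 30 min break → 11 h 17 min
Wed: 08:10–17:46 = 9 h 36 min; less 30 min break → 9 h 6 min
Thu: 07:34–14:18 = 6 h 44 min; less 30 min break → 6 h 14 min
Fri: 05:04–14:20 = 9 h 16 min; less 30 min break → 8 h 46 min
Sat: 10:38–16:52 = 6 h 14 min; less 30 min break → 5 h 44 min
Sun: 10:49–15:47 = 4 h 58 min; less 30 min break → 4 h 28 min
Total: 9 h 26 min + 11 h 17 min + 9 h 6 min + 6 h 14 min + 8 h 46 min + 5 h 44 min + 4 h 28 min = 55 h 1 min.

55.02 hours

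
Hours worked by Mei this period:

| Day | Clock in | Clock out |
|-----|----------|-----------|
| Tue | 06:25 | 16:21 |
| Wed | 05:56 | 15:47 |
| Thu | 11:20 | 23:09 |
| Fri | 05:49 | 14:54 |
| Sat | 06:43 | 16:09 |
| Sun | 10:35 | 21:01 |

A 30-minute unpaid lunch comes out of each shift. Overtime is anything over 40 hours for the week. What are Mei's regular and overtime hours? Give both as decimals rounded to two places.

Regular 40.00 hours, overtime 17.55 hours

Tue: 06:25–16:21 = 9 h 56 min; less 30 min break → 9 h 26 min
Wed: 05:56–15:47 = 9 h 51 min; less 30 min break → 9 h 21 min
Thu: 11:20–23:09 = 11 h 49 min; less 30 min break → 11 h 19 min
Fri: 05:49–14:54 = 9 h 5 min; less 30 min break → 8 h 35 min
Sat: 06:43–16:09 = 9 h 26 min; less 30 min break → 8 h 56 min
Sun: 10:35–21:01 = 10 h 26 min; less 30 min break → 9 h 56 min
Total worked: 57 h 33 min = 57.55 h.
Threshold 40 h → overtime 17 h 33 min, regular 40 h 0 min.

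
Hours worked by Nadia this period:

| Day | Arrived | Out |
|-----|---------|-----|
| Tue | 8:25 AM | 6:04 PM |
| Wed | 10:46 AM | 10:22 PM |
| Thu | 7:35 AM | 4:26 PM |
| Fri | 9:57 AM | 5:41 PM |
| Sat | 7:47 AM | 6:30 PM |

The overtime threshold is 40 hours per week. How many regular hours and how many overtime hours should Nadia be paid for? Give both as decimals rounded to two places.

Regular 40.00 hours, overtime 8.55 hours

Tue: 8:25 AM–6:04 PM = 9 h 39 min
Wed: 10:46 AM–10:22 PM = 11 h 36 min
Thu: 7:35 AM–4:26 PM = 8 h 51 min
Fri: 9:57 AM–5:41 PM = 7 h 44 min
Sat: 7:47 AM–6:30 PM = 10 h 43 min
Total worked: 48 h 33 min = 48.55 h.
Threshold 40 h → overtime 8 h 33 min, regular 40 h 0 min.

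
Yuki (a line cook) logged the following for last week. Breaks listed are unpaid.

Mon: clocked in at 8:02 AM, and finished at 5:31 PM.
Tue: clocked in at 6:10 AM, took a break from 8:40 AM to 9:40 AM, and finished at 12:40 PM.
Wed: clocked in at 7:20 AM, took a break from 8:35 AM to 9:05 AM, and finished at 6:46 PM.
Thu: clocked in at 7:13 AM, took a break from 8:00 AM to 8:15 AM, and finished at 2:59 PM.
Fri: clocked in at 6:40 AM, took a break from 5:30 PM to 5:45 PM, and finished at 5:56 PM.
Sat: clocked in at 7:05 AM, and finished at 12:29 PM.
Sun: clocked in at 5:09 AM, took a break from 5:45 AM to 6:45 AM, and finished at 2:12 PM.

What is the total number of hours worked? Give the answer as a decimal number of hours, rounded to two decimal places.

57.90 hours

Mon: 8:02 AM–5:31 PM = 9 h 29 min
Tue: 6:10 AM–12:40 PM = 6 h 30 min; less 60 min break → 5 h 30 min
Wed: 7:20 AM–6:46 PM = 11 h 26 min; less 30 min break → 10 h 56 min
Thu: 7:13 AM–2:59 PM = 7 h 46 min; less 15 min break → 7 h 31 min
Fri: 6:40 AM–5:56 PM = 11 h 16 min; less 15 min break → 11 h 1 min
Sat: 7:05 AM–12:29 PM = 5 h 24 min
Sun: 5:09 AM–2:12 PM = 9 h 3 min; less 60 min break → 8 h 3 min
Total: 9 h 29 min + 5 h 30 min + 10 h 56 min + 7 h 31 min + 11 h 1 min + 5 h 24 min + 8 h 3 min = 57 h 54 min.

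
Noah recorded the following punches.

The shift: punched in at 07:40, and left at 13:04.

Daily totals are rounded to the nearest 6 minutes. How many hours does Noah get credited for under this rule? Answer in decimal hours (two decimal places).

The shift: 07:40–13:04 = 5 h 24 min → rounds to 5 h 24 min

5.40 hours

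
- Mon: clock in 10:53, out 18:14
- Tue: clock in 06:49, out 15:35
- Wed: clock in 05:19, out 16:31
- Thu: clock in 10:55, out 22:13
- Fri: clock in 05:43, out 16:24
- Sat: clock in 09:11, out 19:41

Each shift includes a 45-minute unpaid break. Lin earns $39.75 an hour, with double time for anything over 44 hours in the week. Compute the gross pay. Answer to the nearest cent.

Mon: 10:53–18:14 = 7 h 21 min; less 45 min break → 6 h 36 min
Tue: 06:49–15:35 = 8 h 46 min; less 45 min break → 8 h 1 min
Wed: 05:19–16:31 = 11 h 12 min; less 45 min break → 10 h 27 min
Thu: 10:55–22:13 = 11 h 18 min; less 45 min break → 10 h 33 min
Fri: 05:43–16:24 = 10 h 41 min; less 45 min break → 9 h 56 min
Sat: 09:11–19:41 = 10 h 30 min; less 45 min break → 9 h 45 min
Total worked: 55 h 18 min = 3318 min.
Regular 44 h 0 min = 2640 min at $39.75/h; overtime 11 h 18 min = 678 min at $79.50/h.
Pay = (2640 × $39.75 + 678 × $79.50) ÷ 60 = $2647.35.

$2647.35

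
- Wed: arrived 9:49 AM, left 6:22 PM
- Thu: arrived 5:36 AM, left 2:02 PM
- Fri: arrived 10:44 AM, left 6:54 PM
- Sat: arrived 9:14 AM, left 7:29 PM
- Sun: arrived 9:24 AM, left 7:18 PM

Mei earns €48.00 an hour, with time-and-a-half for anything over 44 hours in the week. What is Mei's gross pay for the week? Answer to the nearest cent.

Wed: 9:49 AM–6:22 PM = 8 h 33 min
Thu: 5:36 AM–2:02 PM = 8 h 26 min
Fri: 10:44 AM–6:54 PM = 8 h 10 min
Sat: 9:14 AM–7:29 PM = 10 h 15 min
Sun: 9:24 AM–7:18 PM = 9 h 54 min
Total worked: 45 h 18 min = 2718 min.
Regular 44 h 0 min = 2640 min at €48.00/h; overtime 1 h 18 min = 78 min at €72.00/h.
Pay = (2640 × €48.00 + 78 × €72.00) ÷ 60 = €2205.60.

€2205.60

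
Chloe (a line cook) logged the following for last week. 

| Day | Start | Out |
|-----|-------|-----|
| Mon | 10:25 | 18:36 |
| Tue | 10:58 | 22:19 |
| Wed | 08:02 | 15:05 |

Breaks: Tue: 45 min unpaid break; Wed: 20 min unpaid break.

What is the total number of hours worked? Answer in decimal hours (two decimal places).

Mon: 10:25–18:36 = 8 h 11 min
Tue: 10:58–22:19 = 11 h 21 min; less 45 min break → 10 h 36 min
Wed: 08:02–15:05 = 7 h 3 min; less 20 min break → 6 h 43 min
Total: 8 h 11 min + 10 h 36 min + 6 h 43 min = 25 h 30 min.

25.50 hours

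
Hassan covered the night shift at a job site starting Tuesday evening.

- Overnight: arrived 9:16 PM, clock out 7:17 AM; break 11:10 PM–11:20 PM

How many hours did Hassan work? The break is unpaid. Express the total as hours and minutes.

Overnight: 9:16 PM → midnight = 2 h 44 min; midnight → 7:17 AM = 7 h 17 min; span 10 h 1 min; less 10 min break → 9 h 51 min

9 h 51 min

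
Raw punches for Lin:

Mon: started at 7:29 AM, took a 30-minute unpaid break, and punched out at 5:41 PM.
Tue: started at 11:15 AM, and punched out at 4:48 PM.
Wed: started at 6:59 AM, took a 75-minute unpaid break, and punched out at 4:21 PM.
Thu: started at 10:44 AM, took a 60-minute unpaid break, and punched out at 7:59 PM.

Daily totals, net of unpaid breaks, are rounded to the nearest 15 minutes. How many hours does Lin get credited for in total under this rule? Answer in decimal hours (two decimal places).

31.50 hours

Mon: 7:29 AM–5:41 PM = 10 h 12 min − 30 min = 9 h 42 min → rounds to 9 h 45 min
Tue: 11:15 AM–4:48 PM = 5 h 33 min → rounds to 5 h 30 min
Wed: 6:59 AM–4:21 PM = 9 h 22 min − 75 min = 8 h 7 min → rounds to 8 h 0 min
Thu: 10:44 AM–7:59 PM = 9 h 15 min − 60 min = 8 h 15 min → rounds to 8 h 15 min
Total credited: 31 h 30 min.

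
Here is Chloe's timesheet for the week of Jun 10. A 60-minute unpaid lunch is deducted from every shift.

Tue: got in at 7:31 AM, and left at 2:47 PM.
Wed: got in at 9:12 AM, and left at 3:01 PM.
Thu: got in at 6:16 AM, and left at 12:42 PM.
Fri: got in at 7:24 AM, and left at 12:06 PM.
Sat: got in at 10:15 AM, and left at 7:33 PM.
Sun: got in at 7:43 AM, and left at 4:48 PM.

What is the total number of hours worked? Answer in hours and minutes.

36 h 36 min

Tue: 7:31 AM–2:47 PM = 7 h 16 min; less 60 min break → 6 h 16 min
Wed: 9:12 AM–3:01 PM = 5 h 49 min; less 60 min break → 4 h 49 min
Thu: 6:16 AM–12:42 PM = 6 h 26 min; less 60 min break → 5 h 26 min
Fri: 7:24 AM–12:06 PM = 4 h 42 min; less 60 min break → 3 h 42 min
Sat: 10:15 AM–7:33 PM = 9 h 18 min; less 60 min break → 8 h 18 min
Sun: 7:43 AM–4:48 PM = 9 h 5 min; less 60 min break → 8 h 5 min
Total: 6 h 16 min + 4 h 49 min + 5 h 26 min + 3 h 42 min + 8 h 18 min + 8 h 5 min = 36 h 36 min.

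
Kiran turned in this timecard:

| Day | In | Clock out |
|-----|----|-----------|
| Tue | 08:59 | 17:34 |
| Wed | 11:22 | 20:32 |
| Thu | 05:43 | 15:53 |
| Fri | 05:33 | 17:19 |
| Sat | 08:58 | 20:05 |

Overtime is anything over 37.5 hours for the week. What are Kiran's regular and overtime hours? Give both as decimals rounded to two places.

Regular 37.50 hours, overtime 13.30 hours

Tue: 08:59–17:34 = 8 h 35 min
Wed: 11:22–20:32 = 9 h 10 min
Thu: 05:43–15:53 = 10 h 10 min
Fri: 05:33–17:19 = 11 h 46 min
Sat: 08:58–20:05 = 11 h 7 min
Total worked: 50 h 48 min = 50.80 h.
Threshold 37.5 h → overtime 13 h 18 min, regular 37 h 30 min.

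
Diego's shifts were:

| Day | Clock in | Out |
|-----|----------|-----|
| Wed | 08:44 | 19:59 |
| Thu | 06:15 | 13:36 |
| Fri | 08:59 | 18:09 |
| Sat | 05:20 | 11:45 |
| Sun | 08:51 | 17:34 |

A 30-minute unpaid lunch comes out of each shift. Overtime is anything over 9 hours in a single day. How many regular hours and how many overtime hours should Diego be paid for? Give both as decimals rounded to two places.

Wed: 08:44–19:59 = 11 h 15 min; less 30 min break → 10 h 45 min
Thu: 06:15–13:36 = 7 h 21 min; less 30 min break → 6 h 51 min
Fri: 08:59–18:09 = 9 h 10 min; less 30 min break → 8 h 40 min
Sat: 05:20–11:45 = 6 h 25 min; less 30 min break → 5 h 55 min
Sun: 08:51–17:34 = 8 h 43 min; less 30 min break → 8 h 13 min
Wed reg 9 h 0 min / OT 1 h 45 min; Thu reg 6 h 51 min / OT 0 h 0 min; Fri reg 8 h 40 min / OT 0 h 0 min; Sat reg 5 h 55 min / OT 0 h 0 min; Sun reg 8 h 13 min / OT 0 h 0 min.
Totals: regular 38 h 39 min, overtime 1 h 45 min.

Regular 38.65 hours, overtime 1.75 hours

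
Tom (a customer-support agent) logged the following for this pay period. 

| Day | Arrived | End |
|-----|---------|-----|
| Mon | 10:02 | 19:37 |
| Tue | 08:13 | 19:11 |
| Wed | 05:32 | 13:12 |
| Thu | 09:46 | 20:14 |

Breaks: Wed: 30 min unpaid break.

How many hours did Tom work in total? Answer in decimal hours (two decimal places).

Mon: 10:02–19:37 = 9 h 35 min
Tue: 08:13–19:11 = 10 h 58 min
Wed: 05:32–13:12 = 7 h 40 min; less 30 min break → 7 h 10 min
Thu: 09:46–20:14 = 10 h 28 min
Total: 9 h 35 min + 10 h 58 min + 7 h 10 min + 10 h 28 min = 38 h 11 min.

38.18 hours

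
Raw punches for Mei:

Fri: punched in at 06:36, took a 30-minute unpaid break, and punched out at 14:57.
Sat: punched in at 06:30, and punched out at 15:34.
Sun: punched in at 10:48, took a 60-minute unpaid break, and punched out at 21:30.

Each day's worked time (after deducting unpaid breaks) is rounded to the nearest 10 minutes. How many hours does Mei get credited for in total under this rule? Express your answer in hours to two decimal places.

26.50 hours

Fri: 06:36–14:57 = 8 h 21 min − 30 min = 7 h 51 min → rounds to 7 h 50 min
Sat: 06:30–15:34 = 9 h 4 min → rounds to 9 h 0 min
Sun: 10:48–21:30 = 10 h 42 min − 60 min = 9 h 42 min → rounds to 9 h 40 min
Total credited: 26 h 30 min.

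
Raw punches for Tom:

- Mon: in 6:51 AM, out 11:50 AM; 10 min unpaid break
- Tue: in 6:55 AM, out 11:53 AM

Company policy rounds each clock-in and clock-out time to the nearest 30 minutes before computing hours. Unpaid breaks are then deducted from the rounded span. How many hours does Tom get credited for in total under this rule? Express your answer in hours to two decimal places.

Mon: in 6:51 AM→7:00 AM, out 11:50 AM→12:00 PM; 5 h 0 min − 10 min = 4 h 50 min
Tue: in 6:55 AM→7:00 AM, out 11:53 AM→12:00 PM; 5 h 0 min
Total credited: 9 h 50 min.

9.83 hours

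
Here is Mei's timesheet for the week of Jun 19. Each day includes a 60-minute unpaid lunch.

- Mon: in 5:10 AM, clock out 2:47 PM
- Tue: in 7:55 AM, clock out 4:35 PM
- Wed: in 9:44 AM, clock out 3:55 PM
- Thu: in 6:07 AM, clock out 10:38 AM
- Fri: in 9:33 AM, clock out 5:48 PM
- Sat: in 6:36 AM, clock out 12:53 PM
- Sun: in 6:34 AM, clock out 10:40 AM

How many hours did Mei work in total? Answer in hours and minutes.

Mon: 5:10 AM–2:47 PM = 9 h 37 min; less 60 min break → 8 h 37 min
Tue: 7:55 AM–4:35 PM = 8 h 40 min; less 60 min break → 7 h 40 min
Wed: 9:44 AM–3:55 PM = 6 h 11 min; less 60 min break → 5 h 11 min
Thu: 6:07 AM–10:38 AM = 4 h 31 min; less 60 min break → 3 h 31 min
Fri: 9:33 AM–5:48 PM = 8 h 15 min; less 60 min break → 7 h 15 min
Sat: 6:36 AM–12:53 PM = 6 h 17 min; less 60 min break → 5 h 17 min
Sun: 6:34 AM–10:40 AM = 4 h 6 min; less 60 min break → 3 h 6 min
Total: 8 h 37 min + 7 h 40 min + 5 h 11 min + 3 h 31 min + 7 h 15 min + 5 h 17 min + 3 h 6 min = 40 h 37 min.

40 h 37 min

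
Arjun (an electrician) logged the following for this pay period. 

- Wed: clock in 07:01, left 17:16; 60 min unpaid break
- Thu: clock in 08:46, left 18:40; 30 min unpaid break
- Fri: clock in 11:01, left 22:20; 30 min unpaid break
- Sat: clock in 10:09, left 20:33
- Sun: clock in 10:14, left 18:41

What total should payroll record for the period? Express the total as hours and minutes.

48 h 19 min

Wed: 07:01–17:16 = 10 h 15 min; less 60 min break → 9 h 15 min
Thu: 08:46–18:40 = 9 h 54 min; less 30 min break → 9 h 24 min
Fri: 11:01–22:20 = 11 h 19 min; less 30 min break → 10 h 49 min
Sat: 10:09–20:33 = 10 h 24 min
Sun: 10:14–18:41 = 8 h 27 min
Total: 9 h 15 min + 9 h 24 min + 10 h 49 min + 10 h 24 min + 8 h 27 min = 48 h 19 min.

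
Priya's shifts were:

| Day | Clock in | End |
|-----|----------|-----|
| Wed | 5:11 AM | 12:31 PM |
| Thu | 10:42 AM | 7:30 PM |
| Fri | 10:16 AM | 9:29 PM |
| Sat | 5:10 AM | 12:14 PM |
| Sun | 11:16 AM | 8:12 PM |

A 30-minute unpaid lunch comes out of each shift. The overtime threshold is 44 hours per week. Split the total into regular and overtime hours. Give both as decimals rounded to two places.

Regular 40.85 hours, overtime 0.00 hours

Wed: 5:11 AM–12:31 PM = 7 h 20 min; less 30 min break → 6 h 50 min
Thu: 10:42 AM–7:30 PM = 8 h 48 min; less 30 min break → 8 h 18 min
Fri: 10:16 AM–9:29 PM = 11 h 13 min; less 30 min break → 10 h 43 min
Sat: 5:10 AM–12:14 PM = 7 h 4 min; less 30 min break → 6 h 34 min
Sun: 11:16 AM–8:12 PM = 8 h 56 min; less 30 min break → 8 h 26 min
Total worked: 40 h 51 min = 40.85 h.
Threshold 44 h → overtime 0 h 0 min, regular 40 h 51 min.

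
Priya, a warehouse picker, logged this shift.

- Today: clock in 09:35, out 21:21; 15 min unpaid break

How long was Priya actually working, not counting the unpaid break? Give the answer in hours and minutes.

11 h 31 min

Today: 09:35–21:21 = 11 h 46 min; less 15 min break → 11 h 31 min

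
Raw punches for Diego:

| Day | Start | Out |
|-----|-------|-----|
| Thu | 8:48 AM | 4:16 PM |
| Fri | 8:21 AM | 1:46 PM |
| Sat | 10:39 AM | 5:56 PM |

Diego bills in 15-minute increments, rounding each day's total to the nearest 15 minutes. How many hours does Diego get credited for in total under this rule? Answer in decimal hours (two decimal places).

20.25 hours

Thu: 8:48 AM–4:16 PM = 7 h 28 min → rounds to 7 h 30 min
Fri: 8:21 AM–1:46 PM = 5 h 25 min → rounds to 5 h 30 min
Sat: 10:39 AM–5:56 PM = 7 h 17 min → rounds to 7 h 15 min
Total credited: 20 h 15 min.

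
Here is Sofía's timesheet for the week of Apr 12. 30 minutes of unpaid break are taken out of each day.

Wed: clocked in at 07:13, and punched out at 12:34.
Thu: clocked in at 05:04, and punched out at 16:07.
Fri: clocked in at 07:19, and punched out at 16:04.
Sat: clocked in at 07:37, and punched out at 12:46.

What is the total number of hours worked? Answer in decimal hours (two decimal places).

28.30 hours

Wed: 07:13–12:34 = 5 h 21 min; less 30 min break → 4 h 51 min
Thu: 05:04–16:07 = 11 h 3 min; less 30 min break → 10 h 33 min
Fri: 07:19–16:04 = 8 h 45 min; less 30 min break → 8 h 15 min
Sat: 07:37–12:46 = 5 h 9 min; less 30 min break → 4 h 39 min
Total: 4 h 51 min + 10 h 33 min + 8 h 15 min + 4 h 39 min = 28 h 18 min.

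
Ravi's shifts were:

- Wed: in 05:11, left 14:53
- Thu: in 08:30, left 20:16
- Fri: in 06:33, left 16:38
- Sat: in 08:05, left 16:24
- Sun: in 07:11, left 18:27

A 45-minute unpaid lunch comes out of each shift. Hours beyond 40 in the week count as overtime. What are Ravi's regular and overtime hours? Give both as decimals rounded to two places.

Wed: 05:11–14:53 = 9 h 42 min; less 45 min break → 8 h 57 min
Thu: 08:30–20:16 = 11 h 46 min; less 45 min break → 11 h 1 min
Fri: 06:33–16:38 = 10 h 5 min; less 45 min break → 9 h 20 min
Sat: 08:05–16:24 = 8 h 19 min; less 45 min break → 7 h 34 min
Sun: 07:11–18:27 = 11 h 16 min; less 45 min break → 10 h 31 min
Total worked: 47 h 23 min = 47.38 h.
Threshold 40 h → overtime 7 h 23 min, regular 40 h 0 min.

Regular 40.00 hours, overtime 7.38 hours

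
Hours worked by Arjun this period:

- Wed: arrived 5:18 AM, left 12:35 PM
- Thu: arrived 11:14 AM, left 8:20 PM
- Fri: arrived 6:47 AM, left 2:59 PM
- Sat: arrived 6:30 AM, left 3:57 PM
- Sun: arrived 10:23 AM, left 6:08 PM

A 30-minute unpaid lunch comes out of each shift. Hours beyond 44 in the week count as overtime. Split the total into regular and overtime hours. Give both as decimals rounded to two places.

Regular 39.28 hours, overtime 0.00 hours

Wed: 5:18 AM–12:35 PM = 7 h 17 min; less 30 min break → 6 h 47 min
Thu: 11:14 AM–8:20 PM = 9 h 6 min; less 30 min break → 8 h 36 min
Fri: 6:47 AM–2:59 PM = 8 h 12 min; less 30 min break → 7 h 42 min
Sat: 6:30 AM–3:57 PM = 9 h 27 min; less 30 min break → 8 h 57 min
Sun: 10:23 AM–6:08 PM = 7 h 45 min; less 30 min break → 7 h 15 min
Total worked: 39 h 17 min = 39.28 h.
Threshold 44 h → overtime 0 h 0 min, regular 39 h 17 min.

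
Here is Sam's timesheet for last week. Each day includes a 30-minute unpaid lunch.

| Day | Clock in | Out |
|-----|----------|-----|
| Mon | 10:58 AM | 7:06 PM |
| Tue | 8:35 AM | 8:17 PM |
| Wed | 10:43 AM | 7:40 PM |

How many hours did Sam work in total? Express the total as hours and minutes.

27 h 17 min

Mon: 10:58 AM–7:06 PM = 8 h 8 min; less 30 min break → 7 h 38 min
Tue: 8:35 AM–8:17 PM = 11 h 42 min; less 30 min break → 11 h 12 min
Wed: 10:43 AM–7:40 PM = 8 h 57 min; less 30 min break → 8 h 27 min
Total: 7 h 38 min + 11 h 12 min + 8 h 27 min = 27 h 17 min.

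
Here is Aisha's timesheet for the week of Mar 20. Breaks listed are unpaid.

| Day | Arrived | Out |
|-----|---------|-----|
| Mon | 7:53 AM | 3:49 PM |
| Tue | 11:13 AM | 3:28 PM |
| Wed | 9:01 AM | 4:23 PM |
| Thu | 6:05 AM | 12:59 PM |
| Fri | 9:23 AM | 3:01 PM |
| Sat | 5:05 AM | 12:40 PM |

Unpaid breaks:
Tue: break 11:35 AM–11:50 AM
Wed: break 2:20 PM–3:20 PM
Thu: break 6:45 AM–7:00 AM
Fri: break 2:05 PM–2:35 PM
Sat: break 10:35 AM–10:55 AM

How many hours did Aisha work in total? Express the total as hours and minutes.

37 h 20 min

Mon: 7:53 AM–3:49 PM = 7 h 56 min
Tue: 11:13 AM–3:28 PM = 4 h 15 min; less 15 min break → 4 h 0 min
Wed: 9:01 AM–4:23 PM = 7 h 22 min; less 60 min break → 6 h 22 min
Thu: 6:05 AM–12:59 PM = 6 h 54 min; less 15 min break → 6 h 39 min
Fri: 9:23 AM–3:01 PM = 5 h 38 min; less 30 min break → 5 h 8 min
Sat: 5:05 AM–12:40 PM = 7 h 35 min; less 20 min break → 7 h 15 min
Total: 7 h 56 min + 4 h 0 min + 6 h 22 min + 6 h 39 min + 5 h 8 min + 7 h 15 min = 37 h 20 min.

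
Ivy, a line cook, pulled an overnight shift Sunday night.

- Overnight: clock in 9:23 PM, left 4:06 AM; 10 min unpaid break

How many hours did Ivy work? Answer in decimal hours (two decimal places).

6.55 hours

Overnight: 9:23 PM → midnight = 2 h 37 min; midnight → 4:06 AM = 4 h 6 min; span 6 h 43 min; less 10 min break → 6 h 33 min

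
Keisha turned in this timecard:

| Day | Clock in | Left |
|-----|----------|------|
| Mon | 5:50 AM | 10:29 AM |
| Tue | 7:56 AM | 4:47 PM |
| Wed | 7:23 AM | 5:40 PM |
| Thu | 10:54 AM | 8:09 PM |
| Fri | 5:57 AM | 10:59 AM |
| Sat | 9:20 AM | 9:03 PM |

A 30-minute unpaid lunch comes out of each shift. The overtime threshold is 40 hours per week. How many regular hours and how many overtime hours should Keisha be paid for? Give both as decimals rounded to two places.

Mon: 5:50 AM–10:29 AM = 4 h 39 min; less 30 min break → 4 h 9 min
Tue: 7:56 AM–4:47 PM = 8 h 51 min; less 30 min break → 8 h 21 min
Wed: 7:23 AM–5:40 PM = 10 h 17 min; less 30 min break → 9 h 47 min
Thu: 10:54 AM–8:09 PM = 9 h 15 min; less 30 min break → 8 h 45 min
Fri: 5:57 AM–10:59 AM = 5 h 2 min; less 30 min break → 4 h 32 min
Sat: 9:20 AM–9:03 PM = 11 h 43 min; less 30 min break → 11 h 13 min
Total worked: 46 h 47 min = 46.78 h.
Threshold 40 h → overtime 6 h 47 min, regular 40 h 0 min.

Regular 40.00 hours, overtime 6.78 hours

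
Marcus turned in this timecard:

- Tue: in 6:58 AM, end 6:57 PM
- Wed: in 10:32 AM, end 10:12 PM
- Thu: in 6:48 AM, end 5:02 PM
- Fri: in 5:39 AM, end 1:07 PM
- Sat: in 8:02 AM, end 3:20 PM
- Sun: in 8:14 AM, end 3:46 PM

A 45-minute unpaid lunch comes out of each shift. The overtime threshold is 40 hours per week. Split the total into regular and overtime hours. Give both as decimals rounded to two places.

Tue: 6:58 AM–6:57 PM = 11 h 59 min; less 45 min break → 11 h 14 min
Wed: 10:32 AM–10:12 PM = 11 h 40 min; less 45 min break → 10 h 55 min
Thu: 6:48 AM–5:02 PM = 10 h 14 min; less 45 min break → 9 h 29 min
Fri: 5:39 AM–1:07 PM = 7 h 28 min; less 45 min break → 6 h 43 min
Sat: 8:02 AM–3:20 PM = 7 h 18 min; less 45 min break → 6 h 33 min
Sun: 8:14 AM–3:46 PM = 7 h 32 min; less 45 min break → 6 h 47 min
Total worked: 51 h 41 min = 51.68 h.
Threshold 40 h → overtime 11 h 41 min, regular 40 h 0 min.

Regular 40.00 hours, overtime 11.68 hours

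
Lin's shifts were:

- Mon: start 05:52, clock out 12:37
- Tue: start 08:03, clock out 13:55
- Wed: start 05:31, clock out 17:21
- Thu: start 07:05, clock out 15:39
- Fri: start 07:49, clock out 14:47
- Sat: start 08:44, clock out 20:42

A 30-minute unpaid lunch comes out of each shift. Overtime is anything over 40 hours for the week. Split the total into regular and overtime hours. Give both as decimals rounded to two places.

Regular 40.00 hours, overtime 8.95 hours

Mon: 05:52–12:37 = 6 h 45 min; less 30 min break → 6 h 15 min
Tue: 08:03–13:55 = 5 h 52 min; less 30 min break → 5 h 22 min
Wed: 05:31–17:21 = 11 h 50 min; less 30 min break → 11 h 20 min
Thu: 07:05–15:39 = 8 h 34 min; less 30 min break → 8 h 4 min
Fri: 07:49–14:47 = 6 h 58 min; less 30 min break → 6 h 28 min
Sat: 08:44–20:42 = 11 h 58 min; less 30 min break → 11 h 28 min
Total worked: 48 h 57 min = 48.95 h.
Threshold 40 h → overtime 8 h 57 min, regular 40 h 0 min.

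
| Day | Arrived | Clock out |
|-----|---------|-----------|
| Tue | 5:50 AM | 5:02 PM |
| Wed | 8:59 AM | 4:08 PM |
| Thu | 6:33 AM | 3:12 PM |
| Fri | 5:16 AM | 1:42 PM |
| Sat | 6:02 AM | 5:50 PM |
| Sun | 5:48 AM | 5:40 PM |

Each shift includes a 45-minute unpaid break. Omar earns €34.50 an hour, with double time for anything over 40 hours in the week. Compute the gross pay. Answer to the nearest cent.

Tue: 5:50 AM–5:02 PM = 11 h 12 min; less 45 min break → 10 h 27 min
Wed: 8:59 AM–4:08 PM = 7 h 9 min; less 45 min break → 6 h 24 min
Thu: 6:33 AM–3:12 PM = 8 h 39 min; less 45 min break → 7 h 54 min
Fri: 5:16 AM–1:42 PM = 8 h 26 min; less 45 min break → 7 h 41 min
Sat: 6:02 AM–5:50 PM = 11 h 48 min; less 45 min break → 11 h 3 min
Sun: 5:48 AM–5:40 PM = 11 h 52 min; less 45 min break → 11 h 7 min
Total worked: 54 h 36 min = 3276 min.
Regular 40 h 0 min = 2400 min at €34.50/h; overtime 14 h 36 min = 876 min at €69.00/h.
Pay = (2400 × €34.50 + 876 × €69.00) ÷ 60 = €2387.40.

€2387.40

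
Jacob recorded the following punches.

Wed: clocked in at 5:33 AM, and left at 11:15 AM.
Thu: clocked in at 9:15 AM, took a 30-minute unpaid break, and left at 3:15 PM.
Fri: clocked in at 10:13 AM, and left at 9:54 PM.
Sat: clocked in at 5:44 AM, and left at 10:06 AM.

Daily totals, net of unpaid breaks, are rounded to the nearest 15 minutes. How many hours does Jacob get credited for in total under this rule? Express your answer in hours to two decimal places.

27.25 hours

Wed: 5:33 AM–11:15 AM = 5 h 42 min → rounds to 5 h 45 min
Thu: 9:15 AM–3:15 PM = 6 h 0 min − 30 min = 5 h 30 min → rounds to 5 h 30 min
Fri: 10:13 AM–9:54 PM = 11 h 41 min → rounds to 11 h 45 min
Sat: 5:44 AM–10:06 AM = 4 h 22 min → rounds to 4 h 15 min
Total credited: 27 h 15 min.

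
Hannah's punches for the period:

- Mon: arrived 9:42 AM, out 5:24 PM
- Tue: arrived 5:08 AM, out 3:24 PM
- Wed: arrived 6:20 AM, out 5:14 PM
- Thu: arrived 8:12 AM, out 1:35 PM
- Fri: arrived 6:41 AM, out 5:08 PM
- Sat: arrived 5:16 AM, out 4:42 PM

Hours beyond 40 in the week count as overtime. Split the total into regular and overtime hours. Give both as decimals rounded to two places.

Mon: 9:42 AM–5:24 PM = 7 h 42 min
Tue: 5:08 AM–3:24 PM = 10 h 16 min
Wed: 6:20 AM–5:14 PM = 10 h 54 min
Thu: 8:12 AM–1:35 PM = 5 h 23 min
Fri: 6:41 AM–5:08 PM = 10 h 27 min
Sat: 5:16 AM–4:42 PM = 11 h 26 min
Total worked: 56 h 8 min = 56.13 h.
Threshold 40 h → overtime 16 h 8 min, regular 40 h 0 min.

Regular 40.00 hours, overtime 16.13 hours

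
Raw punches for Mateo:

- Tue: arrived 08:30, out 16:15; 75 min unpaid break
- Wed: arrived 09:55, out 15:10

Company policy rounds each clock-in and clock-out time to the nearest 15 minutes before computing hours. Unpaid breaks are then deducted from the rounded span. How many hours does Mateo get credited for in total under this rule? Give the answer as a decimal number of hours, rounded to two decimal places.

11.75 hours

Tue: in 08:30→08:30, out 16:15→16:15; 7 h 45 min − 75 min = 6 h 30 min
Wed: in 09:55→10:00, out 15:10→15:15; 5 h 15 min
Total credited: 11 h 45 min.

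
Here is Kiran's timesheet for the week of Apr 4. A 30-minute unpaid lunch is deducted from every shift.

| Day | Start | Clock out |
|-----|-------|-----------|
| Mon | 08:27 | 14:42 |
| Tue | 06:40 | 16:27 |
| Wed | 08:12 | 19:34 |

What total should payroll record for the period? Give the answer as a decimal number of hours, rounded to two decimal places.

25.90 hours

Mon: 08:27–14:42 = 6 h 15 min; less 30 min break → 5 h 45 min
Tue: 06:40–16:27 = 9 h 47 min; less 30 min break → 9 h 17 min
Wed: 08:12–19:34 = 11 h 22 min; less 30 min break → 10 h 52 min
Total: 5 h 45 min + 9 h 17 min + 10 h 52 min = 25 h 54 min.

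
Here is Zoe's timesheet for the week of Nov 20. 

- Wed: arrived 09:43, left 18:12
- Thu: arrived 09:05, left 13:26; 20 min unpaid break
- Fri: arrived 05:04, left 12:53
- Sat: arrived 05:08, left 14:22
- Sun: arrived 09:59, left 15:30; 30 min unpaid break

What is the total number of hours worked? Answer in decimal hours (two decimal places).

Wed: 09:43–18:12 = 8 h 29 min
Thu: 09:05–13:26 = 4 h 21 min; less 20 min break → 4 h 1 min
Fri: 05:04–12:53 = 7 h 49 min
Sat: 05:08–14:22 = 9 h 14 min
Sun: 09:59–15:30 = 5 h 31 min; less 30 min break → 5 h 1 min
Total: 8 h 29 min + 4 h 1 min + 7 h 49 min + 9 h 14 min + 5 h 1 min = 34 h 34 min.

34.57 hours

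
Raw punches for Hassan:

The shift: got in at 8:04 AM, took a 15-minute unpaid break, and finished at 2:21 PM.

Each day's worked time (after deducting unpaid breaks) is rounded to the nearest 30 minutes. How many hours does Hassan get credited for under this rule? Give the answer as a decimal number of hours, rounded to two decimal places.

6.00 hours

The shift: 8:04 AM–2:21 PM = 6 h 17 min − 15 min = 6 h 2 min → rounds to 6 h 0 min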